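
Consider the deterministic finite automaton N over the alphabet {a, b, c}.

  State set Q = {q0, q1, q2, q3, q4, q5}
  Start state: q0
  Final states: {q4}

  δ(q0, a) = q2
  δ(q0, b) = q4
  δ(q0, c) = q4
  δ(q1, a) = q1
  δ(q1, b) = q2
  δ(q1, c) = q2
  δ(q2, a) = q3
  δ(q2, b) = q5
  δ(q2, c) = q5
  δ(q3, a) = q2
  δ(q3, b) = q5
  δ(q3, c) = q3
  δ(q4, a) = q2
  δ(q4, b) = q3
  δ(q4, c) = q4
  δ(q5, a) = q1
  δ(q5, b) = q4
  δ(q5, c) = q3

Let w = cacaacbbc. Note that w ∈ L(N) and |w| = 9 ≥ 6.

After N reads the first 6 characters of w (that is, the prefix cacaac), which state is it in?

q2

State sequence: q0 -c-> q4 -a-> q2 -c-> q5 -a-> q1 -a-> q1 -c-> q2

After reading 6 characters, N is in state q2.
(This kind of state-tracing is the core of the pumping-lemma construction: with 6 states, pigeonhole forces a repeat within the first 6 steps.)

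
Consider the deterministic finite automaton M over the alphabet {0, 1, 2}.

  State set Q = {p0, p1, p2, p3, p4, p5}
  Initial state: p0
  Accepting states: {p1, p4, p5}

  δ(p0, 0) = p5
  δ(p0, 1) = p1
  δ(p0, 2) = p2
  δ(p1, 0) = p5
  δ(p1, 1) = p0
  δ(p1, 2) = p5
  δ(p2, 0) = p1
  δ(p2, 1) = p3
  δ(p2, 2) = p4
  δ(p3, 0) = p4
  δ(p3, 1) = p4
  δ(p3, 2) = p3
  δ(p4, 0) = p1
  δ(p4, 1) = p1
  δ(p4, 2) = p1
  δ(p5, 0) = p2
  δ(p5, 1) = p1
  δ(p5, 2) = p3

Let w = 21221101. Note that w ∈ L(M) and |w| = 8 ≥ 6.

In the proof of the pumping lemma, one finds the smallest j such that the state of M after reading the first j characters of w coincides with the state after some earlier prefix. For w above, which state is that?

p3

State sequence: p0 -2-> p2 -1-> p3 -2-> p3 -2-> p3 -1-> p4 -1-> p1 -0-> p5 -1-> p1
First repeat at step 3: p3 was already visited.

The earliest repeat is at step j = 3: M is in p3, which it already visited at step i = 2.
With |Q| = 6, pigeonhole forces a state repeat no later than step 6; the substring read between the first and second visits to that state can be pumped.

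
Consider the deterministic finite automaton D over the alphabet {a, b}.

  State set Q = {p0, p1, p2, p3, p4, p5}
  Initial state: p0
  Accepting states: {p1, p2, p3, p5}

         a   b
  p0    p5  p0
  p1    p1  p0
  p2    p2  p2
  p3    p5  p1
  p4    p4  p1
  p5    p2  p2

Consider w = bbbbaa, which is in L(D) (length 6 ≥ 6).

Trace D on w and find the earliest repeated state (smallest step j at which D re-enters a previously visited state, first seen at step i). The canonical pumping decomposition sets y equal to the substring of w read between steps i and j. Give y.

b

Run of D on w = b b b b a a:
  step 0: p0  (start)
  step 1: p0  (read b: p0→p0)   ← first repeat (p0 seen earlier)
  step 2: p0  (read b: p0→p0)
  step 3: p0  (read b: p0→p0)
  step 4: p0  (read b: p0→p0)
  step 5: p5  (read a: p0→p5)
  step 6: p2  (read a: p5→p2)

So i = 0, j = 1, giving x = w[0:0] = ε, y = w[0:1] = b, z = w[1:6] = bbbaa.
Check: |xy| = 1 ≤ 6 and |y| = 1 ≥ 1. Reading y takes D from p0 back to p0, so every xyⁱz is accepted.
The DFA has 6 states, so the proof of the pumping lemma guarantees a repeated state among the first 6+1 visited; the segment between the two visits is the pumpable y.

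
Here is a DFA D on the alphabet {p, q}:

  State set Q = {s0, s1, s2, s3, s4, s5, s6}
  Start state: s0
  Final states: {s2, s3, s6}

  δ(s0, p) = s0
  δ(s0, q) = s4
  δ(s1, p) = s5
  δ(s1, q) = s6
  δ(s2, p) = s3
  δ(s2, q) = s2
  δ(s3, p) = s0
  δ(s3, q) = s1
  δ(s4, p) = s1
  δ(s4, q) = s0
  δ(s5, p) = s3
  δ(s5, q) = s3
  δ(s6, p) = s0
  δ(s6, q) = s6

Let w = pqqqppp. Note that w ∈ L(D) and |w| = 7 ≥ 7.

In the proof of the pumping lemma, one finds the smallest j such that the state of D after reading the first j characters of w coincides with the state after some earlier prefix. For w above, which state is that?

State sequence: s0 -p-> s0 -q-> s4 -q-> s0 -q-> s4 -p-> s1 -p-> s5 -p-> s3
First repeat at step 1: s0 was already visited.

The earliest repeat is at step j = 1: D is in s0, which it already visited at step i = 0.

s0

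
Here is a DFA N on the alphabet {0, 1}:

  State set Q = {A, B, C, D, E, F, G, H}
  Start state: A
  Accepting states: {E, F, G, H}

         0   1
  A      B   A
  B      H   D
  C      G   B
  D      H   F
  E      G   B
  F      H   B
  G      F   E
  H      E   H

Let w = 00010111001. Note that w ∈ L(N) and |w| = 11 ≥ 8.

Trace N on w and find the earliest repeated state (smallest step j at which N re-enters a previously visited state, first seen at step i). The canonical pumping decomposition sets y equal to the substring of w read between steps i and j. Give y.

Run of N on w = 0 0 0 1 0 1 1 1 0 0 1:
  step 0: A  (start)
  step 1: B  (read 0: A→B)
  step 2: H  (read 0: B→H)
  step 3: E  (read 0: H→E)
  step 4: B  (read 1: E→B)   ← first repeat (B seen earlier)
  step 5: H  (read 0: B→H)
  step 6: H  (read 1: H→H)
  step 7: H  (read 1: H→H)
  step 8: H  (read 1: H→H)
  step 9: E  (read 0: H→E)
  step 10: G  (read 0: E→G)
  step 11: E  (read 1: G→E)

So i = 1, j = 4, giving x = w[0:1] = 0, y = w[1:4] = 001, z = w[4:11] = 0111001.
Check: |xy| = 4 ≤ 8 and |y| = 3 ≥ 1. Reading y takes N from B back to B, so every xyⁱz is accepted.

001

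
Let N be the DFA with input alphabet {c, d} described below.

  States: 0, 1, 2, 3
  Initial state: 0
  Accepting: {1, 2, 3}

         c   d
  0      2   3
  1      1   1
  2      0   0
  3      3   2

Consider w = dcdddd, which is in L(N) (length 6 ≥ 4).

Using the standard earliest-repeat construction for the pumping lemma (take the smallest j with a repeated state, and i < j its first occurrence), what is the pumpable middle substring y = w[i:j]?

c

Run of N on w = d c d d d d:
  step 0: 0  (start)
  step 1: 3  (read d: 0→3)
  step 2: 3  (read c: 3→3)   ← first repeat (3 seen earlier)
  step 3: 2  (read d: 3→2)
  step 4: 0  (read d: 2→0)
  step 5: 3  (read d: 0→3)
  step 6: 2  (read d: 3→2)

So i = 1, j = 2, giving x = w[0:1] = d, y = w[1:2] = c, z = w[2:6] = dddd.
Check: |xy| = 2 ≤ 4 and |y| = 1 ≥ 1. Reading y takes N from 3 back to 3, so every xyⁱz is accepted.
The DFA has 4 states, so the proof of the pumping lemma guarantees a repeated state among the first 4+1 visited; the segment between the two visits is the pumpable y.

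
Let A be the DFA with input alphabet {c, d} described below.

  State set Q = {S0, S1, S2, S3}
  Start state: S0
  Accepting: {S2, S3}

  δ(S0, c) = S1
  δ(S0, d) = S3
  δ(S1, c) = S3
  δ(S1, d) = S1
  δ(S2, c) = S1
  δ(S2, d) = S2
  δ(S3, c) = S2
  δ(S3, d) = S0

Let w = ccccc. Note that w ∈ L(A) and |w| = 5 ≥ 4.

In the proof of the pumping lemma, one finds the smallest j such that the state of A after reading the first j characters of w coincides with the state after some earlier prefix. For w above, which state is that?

S1

State sequence: S0 -c-> S1 -c-> S3 -c-> S2 -c-> S1 -c-> S3
First repeat at step 4: S1 was already visited.

The earliest repeat is at step j = 4: A is in S1, which it already visited at step i = 1.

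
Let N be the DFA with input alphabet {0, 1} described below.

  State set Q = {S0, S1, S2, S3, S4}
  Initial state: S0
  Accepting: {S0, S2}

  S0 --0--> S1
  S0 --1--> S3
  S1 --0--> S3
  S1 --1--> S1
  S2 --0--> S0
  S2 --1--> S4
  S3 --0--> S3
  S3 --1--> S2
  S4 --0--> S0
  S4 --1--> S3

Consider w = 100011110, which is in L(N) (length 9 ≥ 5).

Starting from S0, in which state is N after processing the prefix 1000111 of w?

State sequence: S0 -1-> S3 -0-> S3 -0-> S3 -0-> S3 -1-> S2 -1-> S4 -1-> S3

After reading 7 characters, N is in state S3.
(This kind of state-tracing is the core of the pumping-lemma construction: with 5 states, pigeonhole forces a repeat within the first 5 steps.)

S3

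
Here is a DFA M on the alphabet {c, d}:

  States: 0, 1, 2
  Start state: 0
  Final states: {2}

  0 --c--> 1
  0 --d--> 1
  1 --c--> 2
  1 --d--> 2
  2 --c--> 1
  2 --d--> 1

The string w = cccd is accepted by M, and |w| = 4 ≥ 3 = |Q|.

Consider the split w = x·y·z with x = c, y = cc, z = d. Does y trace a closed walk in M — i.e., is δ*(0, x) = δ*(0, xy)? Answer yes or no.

yes

Run of M on the first 3 characters of w = c c c:
  step 0: 0  (start)
  step 1: 1  (read c: 0→1)
  step 2: 2  (read c: 1→2)
  step 3: 1  (read c: 2→1)

After x (step 1): 1. After xy (step 3): 1.
They match, so y = cc drives M around a cycle from 1 back to itself; pumping y any number of times keeps M in 1 before reading z, and xyⁱz ∈ L(M) for every i ≥ 0.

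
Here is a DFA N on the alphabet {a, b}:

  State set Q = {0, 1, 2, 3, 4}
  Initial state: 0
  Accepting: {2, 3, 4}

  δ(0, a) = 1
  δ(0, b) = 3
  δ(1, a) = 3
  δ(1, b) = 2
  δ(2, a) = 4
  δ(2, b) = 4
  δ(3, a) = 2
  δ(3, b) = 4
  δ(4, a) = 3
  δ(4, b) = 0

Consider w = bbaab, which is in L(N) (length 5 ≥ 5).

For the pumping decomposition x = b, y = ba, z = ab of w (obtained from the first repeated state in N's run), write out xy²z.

xy^2z = b·ba·ba·ab = bbabaab.
Reading y = ba takes N from 3 back to 3, so after x·y·y the machine is still in 3, and z then leads to the accepting state 4. Hence bbabaab ∈ L(N).

bbabaab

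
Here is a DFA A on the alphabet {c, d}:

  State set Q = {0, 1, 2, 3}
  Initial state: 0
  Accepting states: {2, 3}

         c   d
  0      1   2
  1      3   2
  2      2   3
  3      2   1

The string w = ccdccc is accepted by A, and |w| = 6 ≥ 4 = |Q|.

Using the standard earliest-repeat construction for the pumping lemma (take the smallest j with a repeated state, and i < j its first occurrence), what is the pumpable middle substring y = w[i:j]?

State sequence: 0 -c-> 1 -c-> 3 -d-> 1 -c-> 3 -c-> 2 -c-> 2
First repeat at step 3: 1 was already visited.

So i = 1, j = 3, giving x = w[0:1] = c, y = w[1:3] = cd, z = w[3:6] = ccc.
Check: |xy| = 3 ≤ 4 and |y| = 2 ≥ 1. Reading y takes A from 1 back to 1, so every xyⁱz is accepted.
With |Q| = 4, pigeonhole forces a state repeat no later than step 4; the substring read between the first and second visits to that state can be pumped.

cd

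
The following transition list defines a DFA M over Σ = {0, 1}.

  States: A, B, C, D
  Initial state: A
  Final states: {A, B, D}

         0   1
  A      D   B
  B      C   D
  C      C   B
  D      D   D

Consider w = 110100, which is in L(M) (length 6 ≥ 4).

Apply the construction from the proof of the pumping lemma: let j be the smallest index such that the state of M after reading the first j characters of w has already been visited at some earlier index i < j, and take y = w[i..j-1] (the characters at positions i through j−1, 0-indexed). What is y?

Run of M on w = 1 1 0 1 0 0:
  step 0: A  (start)
  step 1: B  (read 1: A→B)
  step 2: D  (read 1: B→D)
  step 3: D  (read 0: D→D)   ← first repeat (D seen earlier)
  step 4: D  (read 1: D→D)
  step 5: D  (read 0: D→D)
  step 6: D  (read 0: D→D)

So i = 2, j = 3, giving x = w[0:2] = 11, y = w[2:3] = 0, z = w[3:6] = 100.
Check: |xy| = 3 ≤ 4 and |y| = 1 ≥ 1. Reading y takes M from D back to D, so every xyⁱz is accepted.

0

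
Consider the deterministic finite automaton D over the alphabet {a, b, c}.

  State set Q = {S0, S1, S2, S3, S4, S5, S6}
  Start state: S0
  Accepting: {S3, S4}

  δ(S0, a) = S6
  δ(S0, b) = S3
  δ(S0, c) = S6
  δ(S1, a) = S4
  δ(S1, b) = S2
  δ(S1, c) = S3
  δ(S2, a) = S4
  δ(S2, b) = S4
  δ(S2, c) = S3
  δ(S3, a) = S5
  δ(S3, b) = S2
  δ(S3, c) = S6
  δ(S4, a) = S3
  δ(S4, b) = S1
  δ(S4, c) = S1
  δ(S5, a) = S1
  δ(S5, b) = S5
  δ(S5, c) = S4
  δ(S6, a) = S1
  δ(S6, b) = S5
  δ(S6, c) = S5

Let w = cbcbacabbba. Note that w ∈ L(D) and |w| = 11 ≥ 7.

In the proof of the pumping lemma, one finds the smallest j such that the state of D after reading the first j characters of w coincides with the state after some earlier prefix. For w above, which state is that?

State sequence: S0 -c-> S6 -b-> S5 -c-> S4 -b-> S1 -a-> S4 -c-> S1 -a-> S4 -b-> S1 -b-> S2 -b-> S4 -a-> S3
First repeat at step 5: S4 was already visited.

The earliest repeat is at step j = 5: D is in S4, which it already visited at step i = 3.

S4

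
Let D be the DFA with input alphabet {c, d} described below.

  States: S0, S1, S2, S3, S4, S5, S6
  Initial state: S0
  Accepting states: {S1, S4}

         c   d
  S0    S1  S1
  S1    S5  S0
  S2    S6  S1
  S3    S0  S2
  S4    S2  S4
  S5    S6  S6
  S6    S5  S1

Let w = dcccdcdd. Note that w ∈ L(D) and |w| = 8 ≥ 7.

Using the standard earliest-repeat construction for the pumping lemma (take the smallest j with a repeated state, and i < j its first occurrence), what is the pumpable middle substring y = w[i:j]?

Run of D on w = d c c c d c d d:
  step 0: S0  (start)
  step 1: S1  (read d: S0→S1)
  step 2: S5  (read c: S1→S5)
  step 3: S6  (read c: S5→S6)
  step 4: S5  (read c: S6→S5)   ← first repeat (S5 seen earlier)
  step 5: S6  (read d: S5→S6)
  step 6: S5  (read c: S6→S5)
  step 7: S6  (read d: S5→S6)
  step 8: S1  (read d: S6→S1)

So i = 2, j = 4, giving x = w[0:2] = dc, y = w[2:4] = cc, z = w[4:8] = dcdd.
Check: |xy| = 4 ≤ 7 and |y| = 2 ≥ 1. Reading y takes D from S5 back to S5, so every xyⁱz is accepted.
With |Q| = 7, pigeonhole forces a state repeat no later than step 7; the substring read between the first and second visits to that state can be pumped.

cc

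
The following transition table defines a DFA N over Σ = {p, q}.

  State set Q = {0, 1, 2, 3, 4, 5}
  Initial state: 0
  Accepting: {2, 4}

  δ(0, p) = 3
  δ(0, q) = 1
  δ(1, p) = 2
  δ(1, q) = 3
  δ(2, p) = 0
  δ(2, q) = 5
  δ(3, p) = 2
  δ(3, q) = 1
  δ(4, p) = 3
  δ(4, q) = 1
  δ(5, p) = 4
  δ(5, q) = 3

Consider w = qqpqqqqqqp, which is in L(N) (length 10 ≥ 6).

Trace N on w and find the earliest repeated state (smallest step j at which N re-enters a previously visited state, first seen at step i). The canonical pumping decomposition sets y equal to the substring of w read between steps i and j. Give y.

pqq

State sequence: 0 -q-> 1 -q-> 3 -p-> 2 -q-> 5 -q-> 3 -q-> 1 -q-> 3 -q-> 1 -q-> 3 -p-> 2
First repeat at step 5: 3 was already visited.

So i = 2, j = 5, giving x = w[0:2] = qq, y = w[2:5] = pqq, z = w[5:10] = qqqqp.
Check: |xy| = 5 ≤ 6 and |y| = 3 ≥ 1. Reading y takes N from 3 back to 3, so every xyⁱz is accepted.
With |Q| = 6, pigeonhole forces a state repeat no later than step 6; the substring read between the first and second visits to that state can be pumped.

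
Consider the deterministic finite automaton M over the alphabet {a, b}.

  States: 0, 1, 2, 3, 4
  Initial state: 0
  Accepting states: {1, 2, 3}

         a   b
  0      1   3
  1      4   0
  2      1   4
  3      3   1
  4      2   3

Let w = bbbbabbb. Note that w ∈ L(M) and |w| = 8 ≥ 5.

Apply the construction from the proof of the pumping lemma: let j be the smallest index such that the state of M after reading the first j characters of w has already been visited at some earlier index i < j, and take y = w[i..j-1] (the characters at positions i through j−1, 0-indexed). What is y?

State sequence: 0 -b-> 3 -b-> 1 -b-> 0 -b-> 3 -a-> 3 -b-> 1 -b-> 0 -b-> 3
First repeat at step 3: 0 was already visited.

So i = 0, j = 3, giving x = w[0:0] = ε, y = w[0:3] = bbb, z = w[3:8] = babbb.
Check: |xy| = 3 ≤ 5 and |y| = 3 ≥ 1. Reading y takes M from 0 back to 0, so every xyⁱz is accepted.

bbb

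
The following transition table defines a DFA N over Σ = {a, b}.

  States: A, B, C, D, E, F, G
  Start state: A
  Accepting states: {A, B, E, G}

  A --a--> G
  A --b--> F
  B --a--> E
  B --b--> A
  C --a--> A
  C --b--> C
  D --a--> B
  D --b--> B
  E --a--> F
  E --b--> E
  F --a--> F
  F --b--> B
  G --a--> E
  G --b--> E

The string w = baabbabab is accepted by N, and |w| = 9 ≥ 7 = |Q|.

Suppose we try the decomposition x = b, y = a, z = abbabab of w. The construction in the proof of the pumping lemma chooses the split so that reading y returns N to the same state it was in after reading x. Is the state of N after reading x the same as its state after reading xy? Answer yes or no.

State sequence: A -b-> F -a-> F

After x (step 1): F. After xy (step 2): F.
They match, so y = a drives N around a cycle from F back to itself; pumping y any number of times keeps N in F before reading z, and xyⁱz ∈ L(N) for every i ≥ 0.

yes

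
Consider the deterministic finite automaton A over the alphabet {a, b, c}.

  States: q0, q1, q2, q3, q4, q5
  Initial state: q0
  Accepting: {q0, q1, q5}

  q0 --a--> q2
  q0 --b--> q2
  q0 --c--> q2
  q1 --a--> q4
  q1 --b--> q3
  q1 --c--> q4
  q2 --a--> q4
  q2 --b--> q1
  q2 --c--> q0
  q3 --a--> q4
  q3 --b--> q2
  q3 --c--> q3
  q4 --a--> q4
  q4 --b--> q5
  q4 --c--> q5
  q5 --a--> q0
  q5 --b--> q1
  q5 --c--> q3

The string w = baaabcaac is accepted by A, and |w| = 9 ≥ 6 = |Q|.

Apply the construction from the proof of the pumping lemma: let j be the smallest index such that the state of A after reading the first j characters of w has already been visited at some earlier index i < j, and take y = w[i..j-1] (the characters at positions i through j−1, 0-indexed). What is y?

Run of A on w = b a a a b c a a c:
  step 0: q0  (start)
  step 1: q2  (read b: q0→q2)
  step 2: q4  (read a: q2→q4)
  step 3: q4  (read a: q4→q4)   ← first repeat (q4 seen earlier)
  step 4: q4  (read a: q4→q4)
  step 5: q5  (read b: q4→q5)
  step 6: q3  (read c: q5→q3)
  step 7: q4  (read a: q3→q4)
  step 8: q4  (read a: q4→q4)
  step 9: q5  (read c: q4→q5)

So i = 2, j = 3, giving x = w[0:2] = ba, y = w[2:3] = a, z = w[3:9] = abcaac.
Check: |xy| = 3 ≤ 6 and |y| = 1 ≥ 1. Reading y takes A from q4 back to q4, so every xyⁱz is accepted.
With |Q| = 6, pigeonhole forces a state repeat no later than step 6; the substring read between the first and second visits to that state can be pumped.

a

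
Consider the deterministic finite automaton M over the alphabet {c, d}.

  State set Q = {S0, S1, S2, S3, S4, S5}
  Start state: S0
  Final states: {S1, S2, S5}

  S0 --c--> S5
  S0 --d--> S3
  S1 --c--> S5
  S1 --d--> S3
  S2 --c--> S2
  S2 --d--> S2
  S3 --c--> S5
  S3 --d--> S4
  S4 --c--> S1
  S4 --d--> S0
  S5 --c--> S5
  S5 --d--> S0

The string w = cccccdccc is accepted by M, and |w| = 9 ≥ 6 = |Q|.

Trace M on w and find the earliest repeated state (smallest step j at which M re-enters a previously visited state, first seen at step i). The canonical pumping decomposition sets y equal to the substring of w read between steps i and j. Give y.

State sequence: S0 -c-> S5 -c-> S5 -c-> S5 -c-> S5 -c-> S5 -d-> S0 -c-> S5 -c-> S5 -c-> S5
First repeat at step 2: S5 was already visited.

So i = 1, j = 2, giving x = w[0:1] = c, y = w[1:2] = c, z = w[2:9] = cccdccc.
Check: |xy| = 2 ≤ 6 and |y| = 1 ≥ 1. Reading y takes M from S5 back to S5, so every xyⁱz is accepted.

c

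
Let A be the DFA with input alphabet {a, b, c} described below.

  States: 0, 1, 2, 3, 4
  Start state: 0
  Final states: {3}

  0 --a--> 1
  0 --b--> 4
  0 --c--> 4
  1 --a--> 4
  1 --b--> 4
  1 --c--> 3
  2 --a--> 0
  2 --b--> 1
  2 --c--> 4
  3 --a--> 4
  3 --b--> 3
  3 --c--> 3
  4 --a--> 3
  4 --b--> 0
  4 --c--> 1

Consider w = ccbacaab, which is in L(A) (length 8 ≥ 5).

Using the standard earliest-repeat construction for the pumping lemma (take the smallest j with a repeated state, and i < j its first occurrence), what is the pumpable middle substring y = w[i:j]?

cb

State sequence: 0 -c-> 4 -c-> 1 -b-> 4 -a-> 3 -c-> 3 -a-> 4 -a-> 3 -b-> 3
First repeat at step 3: 4 was already visited.

So i = 1, j = 3, giving x = w[0:1] = c, y = w[1:3] = cb, z = w[3:8] = acaab.
Check: |xy| = 3 ≤ 5 and |y| = 2 ≥ 1. Reading y takes A from 4 back to 4, so every xyⁱz is accepted.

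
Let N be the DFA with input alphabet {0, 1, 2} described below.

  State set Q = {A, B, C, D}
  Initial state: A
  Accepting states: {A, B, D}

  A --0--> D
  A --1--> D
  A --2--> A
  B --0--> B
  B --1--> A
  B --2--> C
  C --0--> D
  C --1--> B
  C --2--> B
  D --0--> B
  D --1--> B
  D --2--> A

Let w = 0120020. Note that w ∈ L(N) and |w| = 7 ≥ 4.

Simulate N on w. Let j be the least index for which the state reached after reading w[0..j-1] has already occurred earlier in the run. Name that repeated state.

Run of N on w = 0 1 2 0 0 2 0:
  step 0: A  (start)
  step 1: D  (read 0: A→D)
  step 2: B  (read 1: D→B)
  step 3: C  (read 2: B→C)
  step 4: D  (read 0: C→D)   ← first repeat (D seen earlier)
  step 5: B  (read 0: D→B)
  step 6: C  (read 2: B→C)
  step 7: D  (read 0: C→D)

The earliest repeat is at step j = 4: N is in D, which it already visited at step i = 1.
The DFA has 4 states, so the proof of the pumping lemma guarantees a repeated state among the first 4+1 visited; the segment between the two visits is the pumpable y.

D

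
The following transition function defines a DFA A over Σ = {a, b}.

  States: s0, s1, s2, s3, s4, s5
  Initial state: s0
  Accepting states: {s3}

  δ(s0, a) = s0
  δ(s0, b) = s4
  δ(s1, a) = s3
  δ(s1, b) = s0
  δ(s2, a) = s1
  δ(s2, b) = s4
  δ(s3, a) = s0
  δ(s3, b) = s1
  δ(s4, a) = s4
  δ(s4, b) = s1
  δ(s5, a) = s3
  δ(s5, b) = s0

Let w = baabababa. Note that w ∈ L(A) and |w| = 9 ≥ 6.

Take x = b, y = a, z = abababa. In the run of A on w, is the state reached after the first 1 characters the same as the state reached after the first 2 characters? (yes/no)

yes

State sequence: s0 -b-> s4 -a-> s4

After x (step 1): s4. After xy (step 2): s4.
They match, so y = a drives A around a cycle from s4 back to itself; pumping y any number of times keeps A in s4 before reading z, and xyⁱz ∈ L(A) for every i ≥ 0.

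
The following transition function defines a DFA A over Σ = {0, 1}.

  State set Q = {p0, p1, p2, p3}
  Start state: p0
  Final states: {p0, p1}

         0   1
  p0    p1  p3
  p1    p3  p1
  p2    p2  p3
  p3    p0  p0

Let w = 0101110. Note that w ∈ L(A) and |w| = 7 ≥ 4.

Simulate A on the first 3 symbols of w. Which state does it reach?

p3

Run of A on the first 3 characters of w = 0 1 0:
  step 0: p0  (start)
  step 1: p1  (read 0: p0→p1)
  step 2: p1  (read 1: p1→p1)
  step 3: p3  (read 0: p1→p3)

After reading 3 characters, A is in state p3.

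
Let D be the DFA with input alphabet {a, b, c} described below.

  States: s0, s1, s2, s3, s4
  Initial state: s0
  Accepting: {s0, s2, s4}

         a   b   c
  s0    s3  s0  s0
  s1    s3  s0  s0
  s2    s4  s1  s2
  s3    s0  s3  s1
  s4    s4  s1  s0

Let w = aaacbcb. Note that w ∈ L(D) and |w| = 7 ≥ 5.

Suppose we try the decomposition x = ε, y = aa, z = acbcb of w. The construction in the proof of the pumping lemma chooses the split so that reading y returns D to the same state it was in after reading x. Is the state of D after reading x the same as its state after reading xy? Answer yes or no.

yes

State sequence: s0 -a-> s3 -a-> s0

After x (step 0): s0. After xy (step 2): s0.
They match, so y = aa drives D around a cycle from s0 back to itself; pumping y any number of times keeps D in s0 before reading z, and xyⁱz ∈ L(D) for every i ≥ 0.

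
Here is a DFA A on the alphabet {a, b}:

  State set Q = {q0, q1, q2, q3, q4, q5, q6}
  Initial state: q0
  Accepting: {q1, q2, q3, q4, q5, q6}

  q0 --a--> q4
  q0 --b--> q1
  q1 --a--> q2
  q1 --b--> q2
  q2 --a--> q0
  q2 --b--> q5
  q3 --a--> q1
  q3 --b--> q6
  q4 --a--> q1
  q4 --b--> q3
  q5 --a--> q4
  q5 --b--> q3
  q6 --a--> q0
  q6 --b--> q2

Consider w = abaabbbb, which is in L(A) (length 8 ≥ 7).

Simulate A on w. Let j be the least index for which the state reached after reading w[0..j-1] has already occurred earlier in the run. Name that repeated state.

q3

State sequence: q0 -a-> q4 -b-> q3 -a-> q1 -a-> q2 -b-> q5 -b-> q3 -b-> q6 -b-> q2
First repeat at step 6: q3 was already visited.

The earliest repeat is at step j = 6: A is in q3, which it already visited at step i = 2.
With |Q| = 7, pigeonhole forces a state repeat no later than step 7; the substring read between the first and second visits to that state can be pumped.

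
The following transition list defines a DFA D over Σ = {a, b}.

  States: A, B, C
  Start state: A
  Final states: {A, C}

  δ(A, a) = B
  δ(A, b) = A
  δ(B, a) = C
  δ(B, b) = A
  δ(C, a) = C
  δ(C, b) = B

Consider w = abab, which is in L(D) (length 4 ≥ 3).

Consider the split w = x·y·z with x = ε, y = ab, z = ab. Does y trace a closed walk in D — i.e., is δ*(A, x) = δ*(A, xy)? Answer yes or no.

Run of D on the first 2 characters of w = a b:
  step 0: A  (start)
  step 1: B  (read a: A→B)
  step 2: A  (read b: B→A)

After x (step 0): A. After xy (step 2): A.
They match, so y = ab drives D around a cycle from A back to itself; pumping y any number of times keeps D in A before reading z, and xyⁱz ∈ L(D) for every i ≥ 0.

yes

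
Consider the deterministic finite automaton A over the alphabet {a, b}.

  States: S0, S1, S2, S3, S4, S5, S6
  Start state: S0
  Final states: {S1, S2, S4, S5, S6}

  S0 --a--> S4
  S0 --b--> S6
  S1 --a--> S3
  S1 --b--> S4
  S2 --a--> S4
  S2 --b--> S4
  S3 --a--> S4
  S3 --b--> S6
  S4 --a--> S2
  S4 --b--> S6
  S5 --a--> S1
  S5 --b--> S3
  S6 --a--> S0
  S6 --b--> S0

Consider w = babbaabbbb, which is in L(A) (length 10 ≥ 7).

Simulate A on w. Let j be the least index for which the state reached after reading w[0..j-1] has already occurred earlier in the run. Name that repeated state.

S0

State sequence: S0 -b-> S6 -a-> S0 -b-> S6 -b-> S0 -a-> S4 -a-> S2 -b-> S4 -b-> S6 -b-> S0 -b-> S6
First repeat at step 2: S0 was already visited.

The earliest repeat is at step j = 2: A is in S0, which it already visited at step i = 0.
Pumping length from the standard proof: p = 7 (the number of states). The repeated state found above gives |xy| = j ≤ 7 and |y| = j − i ≥ 1.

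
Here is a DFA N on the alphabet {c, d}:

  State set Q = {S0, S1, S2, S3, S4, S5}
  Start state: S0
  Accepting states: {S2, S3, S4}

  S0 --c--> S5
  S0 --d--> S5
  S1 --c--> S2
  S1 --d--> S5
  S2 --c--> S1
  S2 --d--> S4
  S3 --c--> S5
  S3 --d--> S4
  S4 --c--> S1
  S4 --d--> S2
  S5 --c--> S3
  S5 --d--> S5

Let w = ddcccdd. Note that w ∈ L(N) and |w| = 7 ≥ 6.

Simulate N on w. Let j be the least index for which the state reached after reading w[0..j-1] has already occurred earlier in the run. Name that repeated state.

S5

Run of N on w = d d c c c d d:
  step 0: S0  (start)
  step 1: S5  (read d: S0→S5)
  step 2: S5  (read d: S5→S5)   ← first repeat (S5 seen earlier)
  step 3: S3  (read c: S5→S3)
  step 4: S5  (read c: S3→S5)
  step 5: S3  (read c: S5→S3)
  step 6: S4  (read d: S3→S4)
  step 7: S2  (read d: S4→S2)

The earliest repeat is at step j = 2: N is in S5, which it already visited at step i = 1.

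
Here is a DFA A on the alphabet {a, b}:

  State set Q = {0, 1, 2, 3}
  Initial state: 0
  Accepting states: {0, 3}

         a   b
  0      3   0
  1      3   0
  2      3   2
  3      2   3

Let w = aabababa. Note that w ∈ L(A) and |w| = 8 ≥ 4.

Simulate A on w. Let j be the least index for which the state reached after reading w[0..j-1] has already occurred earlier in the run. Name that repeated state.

State sequence: 0 -a-> 3 -a-> 2 -b-> 2 -a-> 3 -b-> 3 -a-> 2 -b-> 2 -a-> 3
First repeat at step 3: 2 was already visited.

The earliest repeat is at step j = 3: A is in 2, which it already visited at step i = 2.
Since A has 4 states, any run of length ≥ 4 visits 4+1 states, so by pigeonhole some state repeats within the first 4 steps — that repeat gives the pumpable loop.

2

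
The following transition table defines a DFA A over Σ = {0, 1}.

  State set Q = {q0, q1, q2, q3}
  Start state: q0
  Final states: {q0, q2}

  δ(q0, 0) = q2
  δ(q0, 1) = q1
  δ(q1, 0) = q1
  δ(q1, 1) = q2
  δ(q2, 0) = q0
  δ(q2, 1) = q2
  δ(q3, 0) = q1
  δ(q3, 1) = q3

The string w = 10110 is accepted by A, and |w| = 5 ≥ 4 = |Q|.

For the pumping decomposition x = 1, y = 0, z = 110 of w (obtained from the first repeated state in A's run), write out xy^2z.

100110

xy^2z = 1·0·0·110 = 100110.
Reading y = 0 takes A from q1 back to q1, so after x·y·y the machine is still in q1, and z then leads to the accepting state q0. Hence 100110 ∈ L(A).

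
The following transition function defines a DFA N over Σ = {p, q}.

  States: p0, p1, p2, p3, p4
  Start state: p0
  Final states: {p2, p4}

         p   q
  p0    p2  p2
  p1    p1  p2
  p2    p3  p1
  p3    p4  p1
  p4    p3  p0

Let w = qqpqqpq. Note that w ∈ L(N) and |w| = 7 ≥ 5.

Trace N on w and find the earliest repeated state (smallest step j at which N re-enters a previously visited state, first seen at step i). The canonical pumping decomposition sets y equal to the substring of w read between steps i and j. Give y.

State sequence: p0 -q-> p2 -q-> p1 -p-> p1 -q-> p2 -q-> p1 -p-> p1 -q-> p2
First repeat at step 3: p1 was already visited.

So i = 2, j = 3, giving x = w[0:2] = qq, y = w[2:3] = p, z = w[3:7] = qqpq.
Check: |xy| = 3 ≤ 5 and |y| = 1 ≥ 1. Reading y takes N from p1 back to p1, so every xyⁱz is accepted.
Pumping length from the standard proof: p = 5 (the number of states). The repeated state found above gives |xy| = j ≤ 5 and |y| = j − i ≥ 1.

p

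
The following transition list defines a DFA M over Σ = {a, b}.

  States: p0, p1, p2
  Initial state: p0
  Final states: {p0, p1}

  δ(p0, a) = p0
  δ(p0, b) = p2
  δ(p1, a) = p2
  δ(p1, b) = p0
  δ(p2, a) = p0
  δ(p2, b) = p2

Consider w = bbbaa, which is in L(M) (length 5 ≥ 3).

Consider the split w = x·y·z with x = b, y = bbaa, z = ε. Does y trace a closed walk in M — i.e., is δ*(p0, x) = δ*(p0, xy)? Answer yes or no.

State sequence: p0 -b-> p2 -b-> p2 -b-> p2 -a-> p0 -a-> p0

After x (step 1): p2. After xy (step 5): p0.
They differ (p2 ≠ p0), so y is not a cycle from the state after x; this split is not the one the pumping-lemma construction produces, and pumping y need not keep the string in L(M).

no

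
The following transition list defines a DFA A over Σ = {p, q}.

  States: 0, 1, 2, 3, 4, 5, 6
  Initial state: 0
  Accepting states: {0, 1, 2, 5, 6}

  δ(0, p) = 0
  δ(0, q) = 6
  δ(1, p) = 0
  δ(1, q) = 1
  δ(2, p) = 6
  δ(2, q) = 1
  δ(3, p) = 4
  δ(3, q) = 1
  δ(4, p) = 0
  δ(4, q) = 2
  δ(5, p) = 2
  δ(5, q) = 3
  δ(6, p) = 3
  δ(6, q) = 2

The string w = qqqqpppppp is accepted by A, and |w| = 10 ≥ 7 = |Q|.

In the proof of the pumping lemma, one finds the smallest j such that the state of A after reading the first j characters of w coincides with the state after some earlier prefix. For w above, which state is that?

1

State sequence: 0 -q-> 6 -q-> 2 -q-> 1 -q-> 1 -p-> 0 -p-> 0 -p-> 0 -p-> 0 -p-> 0 -p-> 0
First repeat at step 4: 1 was already visited.

The earliest repeat is at step j = 4: A is in 1, which it already visited at step i = 3.
Pumping length from the standard proof: p = 7 (the number of states). The repeated state found above gives |xy| = j ≤ 7 and |y| = j − i ≥ 1.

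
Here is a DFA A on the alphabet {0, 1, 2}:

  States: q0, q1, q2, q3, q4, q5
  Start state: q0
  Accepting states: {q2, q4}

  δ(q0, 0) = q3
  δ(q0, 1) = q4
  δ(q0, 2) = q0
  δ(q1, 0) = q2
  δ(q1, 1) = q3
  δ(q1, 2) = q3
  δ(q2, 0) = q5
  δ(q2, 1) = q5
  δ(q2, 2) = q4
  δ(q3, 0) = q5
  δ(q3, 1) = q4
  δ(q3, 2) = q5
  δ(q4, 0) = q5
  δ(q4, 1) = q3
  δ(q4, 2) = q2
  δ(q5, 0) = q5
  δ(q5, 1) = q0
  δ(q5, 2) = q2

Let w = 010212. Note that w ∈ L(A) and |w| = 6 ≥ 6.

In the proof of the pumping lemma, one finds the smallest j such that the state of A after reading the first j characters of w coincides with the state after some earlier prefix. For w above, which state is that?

Run of A on w = 0 1 0 2 1 2:
  step 0: q0  (start)
  step 1: q3  (read 0: q0→q3)
  step 2: q4  (read 1: q3→q4)
  step 3: q5  (read 0: q4→q5)
  step 4: q2  (read 2: q5→q2)
  step 5: q5  (read 1: q2→q5)   ← first repeat (q5 seen earlier)
  step 6: q2  (read 2: q5→q2)

The earliest repeat is at step j = 5: A is in q5, which it already visited at step i = 3.
Since A has 6 states, any run of length ≥ 6 visits 6+1 states, so by pigeonhole some state repeats within the first 6 steps — that repeat gives the pumpable loop.

q5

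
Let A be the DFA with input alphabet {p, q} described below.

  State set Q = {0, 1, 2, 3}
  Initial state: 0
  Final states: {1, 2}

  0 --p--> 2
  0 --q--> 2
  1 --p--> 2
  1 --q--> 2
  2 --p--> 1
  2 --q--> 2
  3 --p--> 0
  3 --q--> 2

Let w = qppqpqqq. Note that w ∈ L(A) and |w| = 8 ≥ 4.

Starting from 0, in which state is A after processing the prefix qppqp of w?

1

State sequence: 0 -q-> 2 -p-> 1 -p-> 2 -q-> 2 -p-> 1

After reading 5 characters, A is in state 1.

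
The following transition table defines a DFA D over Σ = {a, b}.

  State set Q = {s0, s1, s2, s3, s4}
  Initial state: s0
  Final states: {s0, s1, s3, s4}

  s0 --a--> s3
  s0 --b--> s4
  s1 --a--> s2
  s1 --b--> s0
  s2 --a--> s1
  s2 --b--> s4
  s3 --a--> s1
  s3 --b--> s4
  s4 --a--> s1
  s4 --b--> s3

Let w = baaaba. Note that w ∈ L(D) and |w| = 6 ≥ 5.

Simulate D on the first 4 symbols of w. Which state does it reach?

s1

State sequence: s0 -b-> s4 -a-> s1 -a-> s2 -a-> s1

After reading 4 characters, D is in state s1.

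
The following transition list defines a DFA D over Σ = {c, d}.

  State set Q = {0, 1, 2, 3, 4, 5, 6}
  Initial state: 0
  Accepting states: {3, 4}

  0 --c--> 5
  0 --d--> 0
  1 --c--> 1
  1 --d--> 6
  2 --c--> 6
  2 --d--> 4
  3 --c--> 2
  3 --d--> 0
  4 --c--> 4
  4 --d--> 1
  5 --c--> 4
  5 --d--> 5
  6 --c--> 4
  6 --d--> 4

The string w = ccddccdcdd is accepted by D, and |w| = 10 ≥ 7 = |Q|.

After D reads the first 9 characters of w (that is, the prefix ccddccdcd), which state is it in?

State sequence: 0 -c-> 5 -c-> 4 -d-> 1 -d-> 6 -c-> 4 -c-> 4 -d-> 1 -c-> 1 -d-> 6

After reading 9 characters, D is in state 6.
(This kind of state-tracing is the core of the pumping-lemma construction: with 7 states, pigeonhole forces a repeat within the first 7 steps.)

6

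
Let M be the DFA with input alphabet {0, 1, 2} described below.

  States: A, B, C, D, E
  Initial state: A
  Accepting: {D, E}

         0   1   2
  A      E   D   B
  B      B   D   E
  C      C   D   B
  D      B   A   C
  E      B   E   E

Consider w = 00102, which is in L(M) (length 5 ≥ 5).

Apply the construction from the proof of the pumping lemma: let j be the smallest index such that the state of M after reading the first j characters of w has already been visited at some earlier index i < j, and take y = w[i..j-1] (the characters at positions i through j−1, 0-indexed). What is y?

10

State sequence: A -0-> E -0-> B -1-> D -0-> B -2-> E
First repeat at step 4: B was already visited.

So i = 2, j = 4, giving x = w[0:2] = 00, y = w[2:4] = 10, z = w[4:5] = 2.
Check: |xy| = 4 ≤ 5 and |y| = 2 ≥ 1. Reading y takes M from B back to B, so every xyⁱz is accepted.
With |Q| = 5, pigeonhole forces a state repeat no later than step 5; the substring read between the first and second visits to that state can be pumped.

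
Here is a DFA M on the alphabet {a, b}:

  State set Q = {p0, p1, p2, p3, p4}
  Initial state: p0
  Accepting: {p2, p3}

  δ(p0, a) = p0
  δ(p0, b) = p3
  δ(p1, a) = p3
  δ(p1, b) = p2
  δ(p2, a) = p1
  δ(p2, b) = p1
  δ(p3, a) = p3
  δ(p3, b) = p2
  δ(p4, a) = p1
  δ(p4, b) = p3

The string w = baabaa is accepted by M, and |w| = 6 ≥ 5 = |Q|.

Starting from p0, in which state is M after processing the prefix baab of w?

p2

Run of M on the first 4 characters of w = b a a b:
  step 0: p0  (start)
  step 1: p3  (read b: p0→p3)
  step 2: p3  (read a: p3→p3)
  step 3: p3  (read a: p3→p3)
  step 4: p2  (read b: p3→p2)

After reading 4 characters, M is in state p2.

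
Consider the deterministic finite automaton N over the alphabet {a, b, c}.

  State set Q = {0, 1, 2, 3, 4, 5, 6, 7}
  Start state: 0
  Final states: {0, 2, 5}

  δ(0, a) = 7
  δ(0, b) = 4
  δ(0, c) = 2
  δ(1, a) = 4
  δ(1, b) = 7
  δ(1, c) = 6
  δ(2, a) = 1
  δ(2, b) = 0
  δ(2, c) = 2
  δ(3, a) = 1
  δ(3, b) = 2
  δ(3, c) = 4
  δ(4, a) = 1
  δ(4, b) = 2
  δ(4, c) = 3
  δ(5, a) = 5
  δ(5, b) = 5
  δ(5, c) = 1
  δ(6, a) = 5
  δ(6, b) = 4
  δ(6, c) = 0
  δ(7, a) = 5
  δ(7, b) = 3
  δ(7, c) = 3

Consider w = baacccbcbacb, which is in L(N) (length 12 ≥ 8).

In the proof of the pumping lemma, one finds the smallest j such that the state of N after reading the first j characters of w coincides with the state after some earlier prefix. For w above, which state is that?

4

Run of N on w = b a a c c c b c b a c b:
  step 0: 0  (start)
  step 1: 4  (read b: 0→4)
  step 2: 1  (read a: 4→1)
  step 3: 4  (read a: 1→4)   ← first repeat (4 seen earlier)
  step 4: 3  (read c: 4→3)
  step 5: 4  (read c: 3→4)
  step 6: 3  (read c: 4→3)
  step 7: 2  (read b: 3→2)
  step 8: 2  (read c: 2→2)
  step 9: 0  (read b: 2→0)
  step 10: 7  (read a: 0→7)
  step 11: 3  (read c: 7→3)
  step 12: 2  (read b: 3→2)

The earliest repeat is at step j = 3: N is in 4, which it already visited at step i = 1.
Pumping length from the standard proof: p = 8 (the number of states). The repeated state found above gives |xy| = j ≤ 8 and |y| = j − i ≥ 1.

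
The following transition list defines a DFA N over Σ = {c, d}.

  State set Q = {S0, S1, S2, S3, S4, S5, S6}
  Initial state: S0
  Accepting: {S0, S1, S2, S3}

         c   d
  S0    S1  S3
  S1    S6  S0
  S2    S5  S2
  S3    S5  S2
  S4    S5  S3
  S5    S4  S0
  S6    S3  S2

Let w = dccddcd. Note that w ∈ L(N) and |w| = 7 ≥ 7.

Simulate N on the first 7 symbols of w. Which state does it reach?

S0

Run of N on the first 7 characters of w = d c c d d c d:
  step 0: S0  (start)
  step 1: S3  (read d: S0→S3)
  step 2: S5  (read c: S3→S5)
  step 3: S4  (read c: S5→S4)
  step 4: S3  (read d: S4→S3)
  step 5: S2  (read d: S3→S2)
  step 6: S5  (read c: S2→S5)
  step 7: S0  (read d: S5→S0)

After reading 7 characters, N is in state S0.
(This kind of state-tracing is the core of the pumping-lemma construction: with 7 states, pigeonhole forces a repeat within the first 7 steps.)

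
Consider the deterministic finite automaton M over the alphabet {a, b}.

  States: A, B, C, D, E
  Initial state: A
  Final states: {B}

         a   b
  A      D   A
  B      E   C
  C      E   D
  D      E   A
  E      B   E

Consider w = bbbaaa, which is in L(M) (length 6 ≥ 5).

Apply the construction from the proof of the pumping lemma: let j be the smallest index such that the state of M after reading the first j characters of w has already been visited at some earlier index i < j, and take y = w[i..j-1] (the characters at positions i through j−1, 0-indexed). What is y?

b

Run of M on w = b b b a a a:
  step 0: A  (start)
  step 1: A  (read b: A→A)   ← first repeat (A seen earlier)
  step 2: A  (read b: A→A)
  step 3: A  (read b: A→A)
  step 4: D  (read a: A→D)
  step 5: E  (read a: D→E)
  step 6: B  (read a: E→B)

So i = 0, j = 1, giving x = w[0:0] = ε, y = w[0:1] = b, z = w[1:6] = bbaaa.
Check: |xy| = 1 ≤ 5 and |y| = 1 ≥ 1. Reading y takes M from A back to A, so every xyⁱz is accepted.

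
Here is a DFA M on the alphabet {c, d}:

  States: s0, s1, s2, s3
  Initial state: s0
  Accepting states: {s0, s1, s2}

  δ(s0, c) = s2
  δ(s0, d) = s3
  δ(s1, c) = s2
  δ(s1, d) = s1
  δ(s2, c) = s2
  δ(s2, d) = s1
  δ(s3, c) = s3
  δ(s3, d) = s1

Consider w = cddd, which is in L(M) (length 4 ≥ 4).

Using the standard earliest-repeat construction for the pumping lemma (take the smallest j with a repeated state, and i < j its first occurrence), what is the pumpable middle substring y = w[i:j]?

d

Run of M on w = c d d d:
  step 0: s0  (start)
  step 1: s2  (read c: s0→s2)
  step 2: s1  (read d: s2→s1)
  step 3: s1  (read d: s1→s1)   ← first repeat (s1 seen earlier)
  step 4: s1  (read d: s1→s1)

So i = 2, j = 3, giving x = w[0:2] = cd, y = w[2:3] = d, z = w[3:4] = d.
Check: |xy| = 3 ≤ 4 and |y| = 1 ≥ 1. Reading y takes M from s1 back to s1, so every xyⁱz is accepted.
The DFA has 4 states, so the proof of the pumping lemma guarantees a repeated state among the first 4+1 visited; the segment between the two visits is the pumpable y.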